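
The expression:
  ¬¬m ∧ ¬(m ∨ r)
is never true.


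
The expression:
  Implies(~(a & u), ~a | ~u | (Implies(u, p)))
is always true.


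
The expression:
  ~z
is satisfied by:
  {z: False}


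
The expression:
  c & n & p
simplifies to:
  c & n & p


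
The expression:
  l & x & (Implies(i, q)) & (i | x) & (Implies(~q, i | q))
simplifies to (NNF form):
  l & q & x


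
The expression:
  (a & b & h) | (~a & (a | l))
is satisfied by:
  {b: True, h: True, l: True, a: False}
  {b: True, l: True, h: False, a: False}
  {h: True, l: True, b: False, a: False}
  {l: True, b: False, h: False, a: False}
  {a: True, b: True, h: True, l: True}
  {a: True, b: True, h: True, l: False}


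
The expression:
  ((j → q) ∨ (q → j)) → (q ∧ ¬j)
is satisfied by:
  {q: True, j: False}


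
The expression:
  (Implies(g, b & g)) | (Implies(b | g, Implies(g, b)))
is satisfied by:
  {b: True, g: False}
  {g: False, b: False}
  {g: True, b: True}


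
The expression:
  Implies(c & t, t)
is always true.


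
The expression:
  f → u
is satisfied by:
  {u: True, f: False}
  {f: False, u: False}
  {f: True, u: True}


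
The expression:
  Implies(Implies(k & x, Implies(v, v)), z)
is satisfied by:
  {z: True}


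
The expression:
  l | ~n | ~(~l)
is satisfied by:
  {l: True, n: False}
  {n: False, l: False}
  {n: True, l: True}


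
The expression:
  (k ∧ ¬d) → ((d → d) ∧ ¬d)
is always true.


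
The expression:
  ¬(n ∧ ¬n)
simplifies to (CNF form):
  True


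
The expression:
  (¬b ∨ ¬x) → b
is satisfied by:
  {b: True}


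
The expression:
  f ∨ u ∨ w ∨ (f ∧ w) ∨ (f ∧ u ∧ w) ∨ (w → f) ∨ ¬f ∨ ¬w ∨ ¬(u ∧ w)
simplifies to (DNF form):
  True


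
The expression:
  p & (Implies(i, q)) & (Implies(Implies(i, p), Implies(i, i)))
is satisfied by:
  {p: True, q: True, i: False}
  {p: True, q: False, i: False}
  {p: True, i: True, q: True}


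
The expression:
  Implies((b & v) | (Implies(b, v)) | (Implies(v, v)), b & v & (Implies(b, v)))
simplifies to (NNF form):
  b & v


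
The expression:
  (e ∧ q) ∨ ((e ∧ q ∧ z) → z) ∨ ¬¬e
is always true.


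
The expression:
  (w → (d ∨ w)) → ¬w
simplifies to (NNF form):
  ¬w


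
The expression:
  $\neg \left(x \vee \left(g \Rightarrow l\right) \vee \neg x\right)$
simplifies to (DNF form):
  $\text{False}$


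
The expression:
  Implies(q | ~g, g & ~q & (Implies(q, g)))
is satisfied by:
  {g: True, q: False}


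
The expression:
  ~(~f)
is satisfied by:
  {f: True}


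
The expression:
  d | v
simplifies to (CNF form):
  d | v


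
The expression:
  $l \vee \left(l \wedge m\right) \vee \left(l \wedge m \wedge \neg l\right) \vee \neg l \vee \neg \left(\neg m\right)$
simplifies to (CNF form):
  $\text{True}$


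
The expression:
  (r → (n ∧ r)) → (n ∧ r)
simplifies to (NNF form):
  r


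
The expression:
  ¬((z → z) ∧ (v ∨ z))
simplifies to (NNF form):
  ¬v ∧ ¬z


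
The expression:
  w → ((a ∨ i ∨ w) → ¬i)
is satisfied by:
  {w: False, i: False}
  {i: True, w: False}
  {w: True, i: False}


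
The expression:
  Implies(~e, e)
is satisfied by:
  {e: True}


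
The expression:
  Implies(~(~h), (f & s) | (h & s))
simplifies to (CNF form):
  s | ~h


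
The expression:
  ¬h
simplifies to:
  ¬h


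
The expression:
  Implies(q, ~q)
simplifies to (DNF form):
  ~q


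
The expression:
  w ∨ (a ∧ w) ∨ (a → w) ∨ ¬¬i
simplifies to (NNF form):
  i ∨ w ∨ ¬a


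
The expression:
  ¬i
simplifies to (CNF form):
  ¬i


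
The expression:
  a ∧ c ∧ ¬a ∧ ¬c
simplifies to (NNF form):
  False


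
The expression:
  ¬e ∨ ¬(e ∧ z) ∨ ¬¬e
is always true.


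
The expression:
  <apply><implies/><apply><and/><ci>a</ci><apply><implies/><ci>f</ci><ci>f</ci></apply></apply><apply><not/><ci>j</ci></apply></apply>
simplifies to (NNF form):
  <apply><or/><apply><not/><ci>a</ci></apply><apply><not/><ci>j</ci></apply></apply>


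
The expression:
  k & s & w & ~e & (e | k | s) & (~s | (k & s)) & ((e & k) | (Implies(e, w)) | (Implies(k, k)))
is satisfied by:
  {s: True, w: True, k: True, e: False}


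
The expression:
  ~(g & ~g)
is always true.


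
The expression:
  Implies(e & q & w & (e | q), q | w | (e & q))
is always true.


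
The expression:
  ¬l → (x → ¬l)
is always true.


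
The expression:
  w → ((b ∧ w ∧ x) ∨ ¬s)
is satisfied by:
  {x: True, b: True, s: False, w: False}
  {x: True, b: False, s: False, w: False}
  {b: True, x: False, s: False, w: False}
  {x: False, b: False, s: False, w: False}
  {w: True, x: True, b: True, s: False}
  {w: True, x: True, b: False, s: False}
  {w: True, b: True, x: False, s: False}
  {w: True, b: False, x: False, s: False}
  {x: True, s: True, b: True, w: False}
  {x: True, s: True, b: False, w: False}
  {s: True, b: True, x: False, w: False}
  {s: True, x: False, b: False, w: False}
  {w: True, x: True, s: True, b: True}


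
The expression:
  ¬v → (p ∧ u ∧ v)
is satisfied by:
  {v: True}


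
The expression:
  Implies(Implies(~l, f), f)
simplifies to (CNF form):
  f | ~l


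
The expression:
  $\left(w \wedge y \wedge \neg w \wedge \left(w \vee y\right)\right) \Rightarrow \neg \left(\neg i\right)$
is always true.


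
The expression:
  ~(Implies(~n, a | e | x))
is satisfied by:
  {x: False, e: False, n: False, a: False}


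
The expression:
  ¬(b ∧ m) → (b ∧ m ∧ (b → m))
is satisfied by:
  {m: True, b: True}


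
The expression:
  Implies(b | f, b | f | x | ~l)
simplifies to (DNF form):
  True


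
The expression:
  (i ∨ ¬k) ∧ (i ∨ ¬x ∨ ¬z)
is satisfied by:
  {i: True, z: False, k: False, x: False}
  {i: True, x: True, z: False, k: False}
  {i: True, z: True, k: False, x: False}
  {i: True, x: True, z: True, k: False}
  {i: True, k: True, z: False, x: False}
  {i: True, k: True, x: True, z: False}
  {i: True, k: True, z: True, x: False}
  {i: True, x: True, k: True, z: True}
  {x: False, z: False, k: False, i: False}
  {x: True, z: False, k: False, i: False}
  {z: True, x: False, k: False, i: False}


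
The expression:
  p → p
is always true.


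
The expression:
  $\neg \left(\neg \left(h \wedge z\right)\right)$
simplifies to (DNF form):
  $h \wedge z$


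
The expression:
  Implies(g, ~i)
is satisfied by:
  {g: False, i: False}
  {i: True, g: False}
  {g: True, i: False}


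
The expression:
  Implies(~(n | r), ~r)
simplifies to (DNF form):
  True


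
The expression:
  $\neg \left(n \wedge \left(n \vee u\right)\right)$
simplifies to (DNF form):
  $\neg n$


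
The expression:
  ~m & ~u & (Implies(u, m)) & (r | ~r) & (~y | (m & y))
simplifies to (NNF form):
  ~m & ~u & ~y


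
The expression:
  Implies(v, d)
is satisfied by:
  {d: True, v: False}
  {v: False, d: False}
  {v: True, d: True}


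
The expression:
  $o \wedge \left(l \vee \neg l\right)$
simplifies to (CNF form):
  $o$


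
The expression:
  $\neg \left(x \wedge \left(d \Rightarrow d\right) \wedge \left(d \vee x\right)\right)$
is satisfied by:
  {x: False}


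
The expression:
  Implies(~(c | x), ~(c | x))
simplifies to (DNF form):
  True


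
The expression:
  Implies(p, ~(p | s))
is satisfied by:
  {p: False}


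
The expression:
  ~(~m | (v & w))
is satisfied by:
  {m: True, w: False, v: False}
  {m: True, v: True, w: False}
  {m: True, w: True, v: False}


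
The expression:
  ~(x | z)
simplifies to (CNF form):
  ~x & ~z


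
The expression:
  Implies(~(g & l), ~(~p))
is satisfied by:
  {g: True, p: True, l: True}
  {g: True, p: True, l: False}
  {p: True, l: True, g: False}
  {p: True, l: False, g: False}
  {g: True, l: True, p: False}


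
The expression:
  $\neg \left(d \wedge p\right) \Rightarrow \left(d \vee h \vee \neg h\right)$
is always true.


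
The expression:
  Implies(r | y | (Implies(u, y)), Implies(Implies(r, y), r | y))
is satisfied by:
  {r: True, y: True, u: True}
  {r: True, y: True, u: False}
  {r: True, u: True, y: False}
  {r: True, u: False, y: False}
  {y: True, u: True, r: False}
  {y: True, u: False, r: False}
  {u: True, y: False, r: False}


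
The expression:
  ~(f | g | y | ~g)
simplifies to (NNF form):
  False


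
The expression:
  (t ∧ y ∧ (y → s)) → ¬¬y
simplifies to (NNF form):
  True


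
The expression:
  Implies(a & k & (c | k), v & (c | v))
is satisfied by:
  {v: True, k: False, a: False}
  {k: False, a: False, v: False}
  {a: True, v: True, k: False}
  {a: True, k: False, v: False}
  {v: True, k: True, a: False}
  {k: True, v: False, a: False}
  {a: True, k: True, v: True}


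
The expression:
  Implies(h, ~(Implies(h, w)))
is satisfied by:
  {w: False, h: False}
  {h: True, w: False}
  {w: True, h: False}


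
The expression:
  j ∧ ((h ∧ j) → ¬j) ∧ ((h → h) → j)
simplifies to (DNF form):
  j ∧ ¬h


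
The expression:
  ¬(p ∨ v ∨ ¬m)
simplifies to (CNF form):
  m ∧ ¬p ∧ ¬v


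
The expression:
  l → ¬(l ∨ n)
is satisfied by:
  {l: False}


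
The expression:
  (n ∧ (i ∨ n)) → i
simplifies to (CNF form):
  i ∨ ¬n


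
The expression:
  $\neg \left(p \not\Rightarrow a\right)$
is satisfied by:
  {a: True, p: False}
  {p: False, a: False}
  {p: True, a: True}


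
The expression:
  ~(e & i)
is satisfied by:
  {e: False, i: False}
  {i: True, e: False}
  {e: True, i: False}


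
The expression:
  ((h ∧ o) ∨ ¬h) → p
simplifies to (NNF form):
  p ∨ (h ∧ ¬o)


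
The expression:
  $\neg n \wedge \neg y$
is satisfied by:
  {n: False, y: False}


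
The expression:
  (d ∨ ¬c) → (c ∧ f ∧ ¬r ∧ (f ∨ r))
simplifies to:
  c ∧ (f ∨ ¬d) ∧ (¬d ∨ ¬r)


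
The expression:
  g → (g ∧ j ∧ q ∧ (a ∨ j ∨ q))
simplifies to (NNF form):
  (j ∧ q) ∨ ¬g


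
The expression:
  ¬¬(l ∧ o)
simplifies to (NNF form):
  l ∧ o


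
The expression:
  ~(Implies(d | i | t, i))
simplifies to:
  ~i & (d | t)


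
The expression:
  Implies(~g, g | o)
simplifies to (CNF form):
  g | o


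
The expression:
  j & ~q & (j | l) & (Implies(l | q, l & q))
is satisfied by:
  {j: True, q: False, l: False}


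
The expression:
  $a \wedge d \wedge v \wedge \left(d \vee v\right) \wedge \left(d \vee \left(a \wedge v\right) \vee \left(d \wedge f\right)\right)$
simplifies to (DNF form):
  $a \wedge d \wedge v$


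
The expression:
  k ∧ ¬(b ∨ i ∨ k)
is never true.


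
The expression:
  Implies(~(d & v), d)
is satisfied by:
  {d: True}


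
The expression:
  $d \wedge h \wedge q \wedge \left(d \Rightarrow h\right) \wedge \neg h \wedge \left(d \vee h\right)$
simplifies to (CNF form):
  $\text{False}$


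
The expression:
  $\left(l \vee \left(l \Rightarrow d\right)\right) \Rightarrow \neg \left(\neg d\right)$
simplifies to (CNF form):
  $d$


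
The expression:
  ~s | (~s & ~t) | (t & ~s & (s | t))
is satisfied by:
  {s: False}


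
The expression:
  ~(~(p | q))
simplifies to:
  p | q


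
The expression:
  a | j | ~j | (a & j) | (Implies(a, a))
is always true.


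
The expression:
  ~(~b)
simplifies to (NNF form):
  b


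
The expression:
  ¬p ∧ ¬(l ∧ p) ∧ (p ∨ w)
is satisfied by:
  {w: True, p: False}


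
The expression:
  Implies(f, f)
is always true.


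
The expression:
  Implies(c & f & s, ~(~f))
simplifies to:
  True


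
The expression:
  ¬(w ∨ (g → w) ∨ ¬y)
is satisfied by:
  {g: True, y: True, w: False}


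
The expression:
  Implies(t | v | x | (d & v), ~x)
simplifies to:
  ~x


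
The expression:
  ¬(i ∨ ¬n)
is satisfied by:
  {n: True, i: False}


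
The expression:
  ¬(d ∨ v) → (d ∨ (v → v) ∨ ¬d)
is always true.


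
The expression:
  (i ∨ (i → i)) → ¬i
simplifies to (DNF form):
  ¬i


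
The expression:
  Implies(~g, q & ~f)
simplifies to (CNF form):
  (g | q) & (g | ~f)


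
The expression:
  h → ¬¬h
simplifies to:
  True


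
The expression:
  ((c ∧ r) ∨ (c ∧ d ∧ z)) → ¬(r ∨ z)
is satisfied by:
  {d: False, c: False, r: False, z: False}
  {z: True, d: False, c: False, r: False}
  {d: True, z: False, c: False, r: False}
  {z: True, d: True, c: False, r: False}
  {r: True, z: False, d: False, c: False}
  {r: True, z: True, d: False, c: False}
  {r: True, d: True, z: False, c: False}
  {r: True, z: True, d: True, c: False}
  {c: True, r: False, d: False, z: False}
  {c: True, z: True, r: False, d: False}
  {c: True, d: True, r: False, z: False}


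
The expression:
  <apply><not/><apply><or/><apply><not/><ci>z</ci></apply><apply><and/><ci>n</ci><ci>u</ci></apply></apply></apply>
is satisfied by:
  {z: True, u: False, n: False}
  {z: True, n: True, u: False}
  {z: True, u: True, n: False}


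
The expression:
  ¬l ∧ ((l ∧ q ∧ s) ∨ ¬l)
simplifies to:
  ¬l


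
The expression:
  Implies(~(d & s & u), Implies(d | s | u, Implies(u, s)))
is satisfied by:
  {s: True, u: False}
  {u: False, s: False}
  {u: True, s: True}


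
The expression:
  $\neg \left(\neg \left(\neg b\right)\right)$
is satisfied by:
  {b: False}


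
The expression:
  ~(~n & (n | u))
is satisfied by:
  {n: True, u: False}
  {u: False, n: False}
  {u: True, n: True}


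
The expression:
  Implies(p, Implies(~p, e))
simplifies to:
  True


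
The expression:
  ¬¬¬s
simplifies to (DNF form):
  ¬s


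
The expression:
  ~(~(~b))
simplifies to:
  ~b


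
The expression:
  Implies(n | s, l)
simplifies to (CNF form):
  (l | ~n) & (l | ~s)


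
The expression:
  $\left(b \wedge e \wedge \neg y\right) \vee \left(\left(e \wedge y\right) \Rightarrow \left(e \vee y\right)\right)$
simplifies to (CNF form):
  $\text{True}$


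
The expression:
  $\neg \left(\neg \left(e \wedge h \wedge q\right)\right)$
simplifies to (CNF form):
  $e \wedge h \wedge q$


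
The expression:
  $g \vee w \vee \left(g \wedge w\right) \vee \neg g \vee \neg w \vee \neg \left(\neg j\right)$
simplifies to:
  $\text{True}$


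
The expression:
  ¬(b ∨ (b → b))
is never true.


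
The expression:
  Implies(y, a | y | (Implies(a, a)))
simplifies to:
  True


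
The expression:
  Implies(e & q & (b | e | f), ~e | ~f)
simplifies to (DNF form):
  ~e | ~f | ~q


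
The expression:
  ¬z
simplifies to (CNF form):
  ¬z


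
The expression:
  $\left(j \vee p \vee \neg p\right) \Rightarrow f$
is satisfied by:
  {f: True}


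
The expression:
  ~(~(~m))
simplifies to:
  ~m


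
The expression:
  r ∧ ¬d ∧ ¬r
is never true.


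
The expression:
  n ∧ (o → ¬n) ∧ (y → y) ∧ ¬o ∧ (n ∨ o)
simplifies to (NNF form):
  n ∧ ¬o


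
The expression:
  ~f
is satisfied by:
  {f: False}


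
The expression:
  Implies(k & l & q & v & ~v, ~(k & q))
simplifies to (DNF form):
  True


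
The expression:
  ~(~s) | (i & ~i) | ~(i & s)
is always true.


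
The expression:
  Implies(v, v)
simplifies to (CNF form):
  True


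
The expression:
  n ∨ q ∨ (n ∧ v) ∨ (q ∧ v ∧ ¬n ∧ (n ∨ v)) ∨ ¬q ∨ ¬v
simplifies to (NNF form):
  True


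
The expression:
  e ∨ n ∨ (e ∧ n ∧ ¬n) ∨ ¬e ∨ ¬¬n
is always true.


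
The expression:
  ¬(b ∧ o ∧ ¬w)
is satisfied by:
  {w: True, o: False, b: False}
  {w: False, o: False, b: False}
  {b: True, w: True, o: False}
  {b: True, w: False, o: False}
  {o: True, w: True, b: False}
  {o: True, w: False, b: False}
  {o: True, b: True, w: True}


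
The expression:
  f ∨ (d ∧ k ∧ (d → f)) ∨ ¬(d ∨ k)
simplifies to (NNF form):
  f ∨ (¬d ∧ ¬k)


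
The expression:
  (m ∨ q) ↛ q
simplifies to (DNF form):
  m ∧ ¬q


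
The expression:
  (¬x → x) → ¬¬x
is always true.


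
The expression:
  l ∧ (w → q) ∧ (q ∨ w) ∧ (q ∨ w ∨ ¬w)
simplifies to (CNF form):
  l ∧ q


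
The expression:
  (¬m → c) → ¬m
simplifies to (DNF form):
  ¬m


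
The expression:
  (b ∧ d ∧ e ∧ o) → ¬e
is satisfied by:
  {e: False, o: False, d: False, b: False}
  {b: True, e: False, o: False, d: False}
  {d: True, e: False, o: False, b: False}
  {b: True, d: True, e: False, o: False}
  {o: True, b: False, e: False, d: False}
  {b: True, o: True, e: False, d: False}
  {d: True, o: True, b: False, e: False}
  {b: True, d: True, o: True, e: False}
  {e: True, d: False, o: False, b: False}
  {b: True, e: True, d: False, o: False}
  {d: True, e: True, b: False, o: False}
  {b: True, d: True, e: True, o: False}
  {o: True, e: True, d: False, b: False}
  {b: True, o: True, e: True, d: False}
  {d: True, o: True, e: True, b: False}


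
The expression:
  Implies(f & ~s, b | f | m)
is always true.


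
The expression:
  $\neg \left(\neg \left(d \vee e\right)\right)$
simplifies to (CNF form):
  $d \vee e$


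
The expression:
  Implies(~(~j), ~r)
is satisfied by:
  {r: False, j: False}
  {j: True, r: False}
  {r: True, j: False}


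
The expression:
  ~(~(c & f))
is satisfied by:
  {c: True, f: True}


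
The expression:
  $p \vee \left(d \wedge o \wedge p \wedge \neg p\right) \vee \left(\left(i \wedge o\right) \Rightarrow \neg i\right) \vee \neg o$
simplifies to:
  $p \vee \neg i \vee \neg o$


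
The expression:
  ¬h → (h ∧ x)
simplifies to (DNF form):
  h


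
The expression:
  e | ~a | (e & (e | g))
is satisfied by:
  {e: True, a: False}
  {a: False, e: False}
  {a: True, e: True}


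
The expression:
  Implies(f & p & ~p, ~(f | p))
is always true.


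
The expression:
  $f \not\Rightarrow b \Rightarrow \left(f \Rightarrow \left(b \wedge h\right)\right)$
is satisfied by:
  {b: True, f: False}
  {f: False, b: False}
  {f: True, b: True}


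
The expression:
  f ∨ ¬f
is always true.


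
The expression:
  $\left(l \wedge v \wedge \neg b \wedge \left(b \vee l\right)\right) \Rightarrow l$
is always true.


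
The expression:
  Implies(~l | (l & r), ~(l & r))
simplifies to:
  ~l | ~r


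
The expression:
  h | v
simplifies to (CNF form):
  h | v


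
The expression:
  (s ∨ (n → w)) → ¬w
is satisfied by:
  {w: False}


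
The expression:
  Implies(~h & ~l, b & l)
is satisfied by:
  {l: True, h: True}
  {l: True, h: False}
  {h: True, l: False}


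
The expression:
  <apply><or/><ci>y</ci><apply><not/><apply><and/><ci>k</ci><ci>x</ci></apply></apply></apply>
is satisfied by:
  {y: True, k: False, x: False}
  {k: False, x: False, y: False}
  {y: True, x: True, k: False}
  {x: True, k: False, y: False}
  {y: True, k: True, x: False}
  {k: True, y: False, x: False}
  {y: True, x: True, k: True}


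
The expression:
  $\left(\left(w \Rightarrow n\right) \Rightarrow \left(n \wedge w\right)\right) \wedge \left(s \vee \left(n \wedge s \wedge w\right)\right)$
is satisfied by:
  {w: True, s: True}


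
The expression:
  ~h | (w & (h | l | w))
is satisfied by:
  {w: True, h: False}
  {h: False, w: False}
  {h: True, w: True}


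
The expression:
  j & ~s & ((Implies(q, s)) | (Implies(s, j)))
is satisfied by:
  {j: True, s: False}


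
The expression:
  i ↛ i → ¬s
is always true.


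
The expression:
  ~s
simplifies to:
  ~s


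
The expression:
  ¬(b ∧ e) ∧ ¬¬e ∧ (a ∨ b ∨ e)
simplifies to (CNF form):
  e ∧ ¬b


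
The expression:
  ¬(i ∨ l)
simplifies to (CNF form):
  ¬i ∧ ¬l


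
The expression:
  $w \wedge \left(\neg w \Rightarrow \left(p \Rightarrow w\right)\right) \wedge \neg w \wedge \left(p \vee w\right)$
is never true.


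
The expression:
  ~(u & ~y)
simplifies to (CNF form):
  y | ~u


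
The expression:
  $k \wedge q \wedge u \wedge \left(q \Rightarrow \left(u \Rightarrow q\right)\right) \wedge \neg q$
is never true.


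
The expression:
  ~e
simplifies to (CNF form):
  ~e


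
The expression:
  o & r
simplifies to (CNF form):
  o & r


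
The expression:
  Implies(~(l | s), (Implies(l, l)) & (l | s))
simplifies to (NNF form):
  l | s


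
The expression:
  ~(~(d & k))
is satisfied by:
  {d: True, k: True}


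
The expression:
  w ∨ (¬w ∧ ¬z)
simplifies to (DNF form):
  w ∨ ¬z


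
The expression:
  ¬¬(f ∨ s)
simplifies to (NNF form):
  f ∨ s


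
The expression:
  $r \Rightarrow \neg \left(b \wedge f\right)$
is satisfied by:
  {b: False, r: False, f: False}
  {f: True, b: False, r: False}
  {r: True, b: False, f: False}
  {f: True, r: True, b: False}
  {b: True, f: False, r: False}
  {f: True, b: True, r: False}
  {r: True, b: True, f: False}


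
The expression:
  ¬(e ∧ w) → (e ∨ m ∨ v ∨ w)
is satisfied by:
  {m: True, v: True, w: True, e: True}
  {m: True, v: True, w: True, e: False}
  {m: True, v: True, e: True, w: False}
  {m: True, v: True, e: False, w: False}
  {m: True, w: True, e: True, v: False}
  {m: True, w: True, e: False, v: False}
  {m: True, w: False, e: True, v: False}
  {m: True, w: False, e: False, v: False}
  {v: True, w: True, e: True, m: False}
  {v: True, w: True, e: False, m: False}
  {v: True, e: True, w: False, m: False}
  {v: True, e: False, w: False, m: False}
  {w: True, e: True, v: False, m: False}
  {w: True, v: False, e: False, m: False}
  {e: True, v: False, w: False, m: False}


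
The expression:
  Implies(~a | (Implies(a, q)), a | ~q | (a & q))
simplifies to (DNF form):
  a | ~q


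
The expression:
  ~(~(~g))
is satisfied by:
  {g: False}


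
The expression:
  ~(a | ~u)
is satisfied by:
  {u: True, a: False}


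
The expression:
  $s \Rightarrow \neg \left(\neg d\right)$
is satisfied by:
  {d: True, s: False}
  {s: False, d: False}
  {s: True, d: True}


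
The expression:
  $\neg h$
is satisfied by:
  {h: False}


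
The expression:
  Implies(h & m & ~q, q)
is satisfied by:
  {q: True, h: False, m: False}
  {h: False, m: False, q: False}
  {q: True, m: True, h: False}
  {m: True, h: False, q: False}
  {q: True, h: True, m: False}
  {h: True, q: False, m: False}
  {q: True, m: True, h: True}


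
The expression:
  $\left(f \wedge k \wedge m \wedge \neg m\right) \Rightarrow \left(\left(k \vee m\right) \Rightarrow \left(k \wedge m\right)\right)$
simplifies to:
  $\text{True}$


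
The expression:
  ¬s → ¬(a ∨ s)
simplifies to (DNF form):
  s ∨ ¬a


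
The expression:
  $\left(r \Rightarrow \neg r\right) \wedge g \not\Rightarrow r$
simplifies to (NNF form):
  $g \wedge \neg r$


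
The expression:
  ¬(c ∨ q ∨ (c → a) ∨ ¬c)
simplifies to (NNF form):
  False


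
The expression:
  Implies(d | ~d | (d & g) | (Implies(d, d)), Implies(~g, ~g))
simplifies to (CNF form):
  True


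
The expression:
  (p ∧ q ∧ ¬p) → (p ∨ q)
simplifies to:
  True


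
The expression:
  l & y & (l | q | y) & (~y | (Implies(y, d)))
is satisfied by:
  {d: True, y: True, l: True}


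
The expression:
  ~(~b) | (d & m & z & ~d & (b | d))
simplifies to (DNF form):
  b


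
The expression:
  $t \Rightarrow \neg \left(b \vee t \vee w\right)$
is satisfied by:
  {t: False}


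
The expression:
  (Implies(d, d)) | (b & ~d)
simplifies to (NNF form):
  True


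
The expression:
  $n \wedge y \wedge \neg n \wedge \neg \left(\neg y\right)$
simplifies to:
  $\text{False}$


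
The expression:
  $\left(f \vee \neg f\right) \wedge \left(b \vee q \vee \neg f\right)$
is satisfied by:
  {b: True, q: True, f: False}
  {b: True, q: False, f: False}
  {q: True, b: False, f: False}
  {b: False, q: False, f: False}
  {f: True, b: True, q: True}
  {f: True, b: True, q: False}
  {f: True, q: True, b: False}


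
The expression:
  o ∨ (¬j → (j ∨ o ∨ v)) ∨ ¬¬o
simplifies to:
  j ∨ o ∨ v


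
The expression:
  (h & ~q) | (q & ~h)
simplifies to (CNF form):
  (h | q) & (h | ~h) & (q | ~q) & (~h | ~q)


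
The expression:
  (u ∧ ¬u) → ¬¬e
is always true.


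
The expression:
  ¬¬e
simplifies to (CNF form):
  e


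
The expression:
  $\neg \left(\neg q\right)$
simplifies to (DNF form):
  $q$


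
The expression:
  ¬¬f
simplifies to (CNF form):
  f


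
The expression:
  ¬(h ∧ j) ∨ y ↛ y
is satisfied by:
  {h: False, j: False}
  {j: True, h: False}
  {h: True, j: False}


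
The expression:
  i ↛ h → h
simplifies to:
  h ∨ ¬i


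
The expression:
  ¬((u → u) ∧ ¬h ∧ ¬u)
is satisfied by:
  {u: True, h: True}
  {u: True, h: False}
  {h: True, u: False}


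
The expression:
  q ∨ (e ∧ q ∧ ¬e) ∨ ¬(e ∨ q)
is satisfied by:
  {q: True, e: False}
  {e: False, q: False}
  {e: True, q: True}


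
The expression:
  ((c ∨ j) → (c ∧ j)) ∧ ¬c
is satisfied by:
  {j: False, c: False}


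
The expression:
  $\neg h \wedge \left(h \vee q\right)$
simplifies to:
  $q \wedge \neg h$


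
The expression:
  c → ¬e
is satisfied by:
  {c: False, e: False}
  {e: True, c: False}
  {c: True, e: False}


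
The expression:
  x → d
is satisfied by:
  {d: True, x: False}
  {x: False, d: False}
  {x: True, d: True}


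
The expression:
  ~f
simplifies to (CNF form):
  ~f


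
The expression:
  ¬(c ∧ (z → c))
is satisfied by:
  {c: False}


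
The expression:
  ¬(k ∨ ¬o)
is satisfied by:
  {o: True, k: False}


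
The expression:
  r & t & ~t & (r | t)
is never true.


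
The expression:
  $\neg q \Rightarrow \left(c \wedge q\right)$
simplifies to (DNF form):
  $q$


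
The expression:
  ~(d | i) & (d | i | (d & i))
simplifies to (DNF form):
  False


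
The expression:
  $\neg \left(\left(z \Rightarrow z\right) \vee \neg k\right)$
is never true.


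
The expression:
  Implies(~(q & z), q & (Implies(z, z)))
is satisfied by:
  {q: True}


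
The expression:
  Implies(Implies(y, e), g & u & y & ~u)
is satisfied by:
  {y: True, e: False}


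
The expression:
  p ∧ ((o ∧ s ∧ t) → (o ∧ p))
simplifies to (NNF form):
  p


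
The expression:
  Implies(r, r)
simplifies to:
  True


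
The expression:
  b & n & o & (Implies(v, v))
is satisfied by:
  {b: True, o: True, n: True}


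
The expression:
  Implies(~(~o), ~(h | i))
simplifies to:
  ~o | (~h & ~i)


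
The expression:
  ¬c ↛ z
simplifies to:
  ¬c ∧ ¬z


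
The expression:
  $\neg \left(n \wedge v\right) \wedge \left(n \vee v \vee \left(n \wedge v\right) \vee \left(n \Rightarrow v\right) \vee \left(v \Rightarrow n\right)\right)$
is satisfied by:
  {v: False, n: False}
  {n: True, v: False}
  {v: True, n: False}


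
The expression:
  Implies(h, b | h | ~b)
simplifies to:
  True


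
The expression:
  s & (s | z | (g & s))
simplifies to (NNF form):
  s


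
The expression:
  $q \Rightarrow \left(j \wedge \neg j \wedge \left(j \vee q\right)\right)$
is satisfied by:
  {q: False}


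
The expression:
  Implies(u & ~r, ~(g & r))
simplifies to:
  True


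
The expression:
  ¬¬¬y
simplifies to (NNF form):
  ¬y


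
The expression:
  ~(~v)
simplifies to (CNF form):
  v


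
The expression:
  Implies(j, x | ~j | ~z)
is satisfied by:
  {x: True, z: False, j: False}
  {z: False, j: False, x: False}
  {j: True, x: True, z: False}
  {j: True, z: False, x: False}
  {x: True, z: True, j: False}
  {z: True, x: False, j: False}
  {j: True, z: True, x: True}


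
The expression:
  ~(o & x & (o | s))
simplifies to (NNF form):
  ~o | ~x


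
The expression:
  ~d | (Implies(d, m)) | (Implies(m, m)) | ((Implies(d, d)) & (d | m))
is always true.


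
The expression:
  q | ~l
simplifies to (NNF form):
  q | ~l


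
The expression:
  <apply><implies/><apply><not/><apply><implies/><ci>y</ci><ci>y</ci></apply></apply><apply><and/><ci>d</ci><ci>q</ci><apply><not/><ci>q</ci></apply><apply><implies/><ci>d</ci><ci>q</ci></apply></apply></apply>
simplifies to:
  <true/>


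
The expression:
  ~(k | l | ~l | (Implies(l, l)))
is never true.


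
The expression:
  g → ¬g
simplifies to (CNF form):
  ¬g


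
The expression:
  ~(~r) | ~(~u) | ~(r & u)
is always true.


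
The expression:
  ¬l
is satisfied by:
  {l: False}


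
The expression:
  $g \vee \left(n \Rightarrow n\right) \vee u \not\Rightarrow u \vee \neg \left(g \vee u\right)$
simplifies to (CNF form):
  $\text{True}$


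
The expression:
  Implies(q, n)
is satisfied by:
  {n: True, q: False}
  {q: False, n: False}
  {q: True, n: True}


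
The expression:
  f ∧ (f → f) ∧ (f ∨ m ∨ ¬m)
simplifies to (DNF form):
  f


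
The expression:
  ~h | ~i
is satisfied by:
  {h: False, i: False}
  {i: True, h: False}
  {h: True, i: False}


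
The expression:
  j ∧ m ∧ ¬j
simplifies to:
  False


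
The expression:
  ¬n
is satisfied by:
  {n: False}


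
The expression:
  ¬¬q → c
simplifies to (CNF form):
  c ∨ ¬q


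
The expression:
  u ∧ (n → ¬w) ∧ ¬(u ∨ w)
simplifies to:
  False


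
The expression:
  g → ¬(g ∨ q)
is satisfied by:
  {g: False}


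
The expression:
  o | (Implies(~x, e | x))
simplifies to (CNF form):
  e | o | x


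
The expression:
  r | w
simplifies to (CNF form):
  r | w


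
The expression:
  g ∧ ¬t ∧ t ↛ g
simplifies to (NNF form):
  False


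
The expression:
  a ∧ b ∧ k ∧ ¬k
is never true.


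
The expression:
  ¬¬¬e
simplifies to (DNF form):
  ¬e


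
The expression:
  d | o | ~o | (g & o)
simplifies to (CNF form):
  True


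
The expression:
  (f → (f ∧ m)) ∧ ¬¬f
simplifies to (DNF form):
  f ∧ m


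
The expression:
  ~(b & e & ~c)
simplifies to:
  c | ~b | ~e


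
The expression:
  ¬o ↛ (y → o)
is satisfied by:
  {y: True, o: False}


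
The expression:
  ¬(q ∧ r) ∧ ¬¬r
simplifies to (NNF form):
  r ∧ ¬q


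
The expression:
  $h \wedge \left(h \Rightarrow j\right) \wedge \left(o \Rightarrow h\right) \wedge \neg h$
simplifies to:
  $\text{False}$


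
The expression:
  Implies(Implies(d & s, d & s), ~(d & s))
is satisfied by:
  {s: False, d: False}
  {d: True, s: False}
  {s: True, d: False}


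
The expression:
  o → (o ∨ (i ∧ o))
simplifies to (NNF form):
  True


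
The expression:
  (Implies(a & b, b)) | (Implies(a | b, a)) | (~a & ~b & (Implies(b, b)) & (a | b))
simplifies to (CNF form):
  True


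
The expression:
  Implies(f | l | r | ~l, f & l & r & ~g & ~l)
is never true.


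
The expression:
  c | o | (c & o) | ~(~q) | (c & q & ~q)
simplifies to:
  c | o | q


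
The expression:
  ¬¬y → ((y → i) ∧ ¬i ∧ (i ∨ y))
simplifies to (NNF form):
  ¬y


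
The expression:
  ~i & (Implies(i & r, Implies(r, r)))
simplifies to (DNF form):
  ~i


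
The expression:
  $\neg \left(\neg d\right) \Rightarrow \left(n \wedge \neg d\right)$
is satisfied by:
  {d: False}


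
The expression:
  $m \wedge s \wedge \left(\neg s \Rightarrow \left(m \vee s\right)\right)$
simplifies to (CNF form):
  $m \wedge s$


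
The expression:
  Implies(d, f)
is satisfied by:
  {f: True, d: False}
  {d: False, f: False}
  {d: True, f: True}


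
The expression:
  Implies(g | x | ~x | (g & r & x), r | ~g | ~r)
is always true.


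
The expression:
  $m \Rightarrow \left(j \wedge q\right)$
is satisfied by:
  {j: True, q: True, m: False}
  {j: True, q: False, m: False}
  {q: True, j: False, m: False}
  {j: False, q: False, m: False}
  {m: True, j: True, q: True}


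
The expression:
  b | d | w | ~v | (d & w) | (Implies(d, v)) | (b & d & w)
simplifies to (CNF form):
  True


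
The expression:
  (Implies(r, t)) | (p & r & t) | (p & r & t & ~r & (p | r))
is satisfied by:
  {t: True, r: False}
  {r: False, t: False}
  {r: True, t: True}


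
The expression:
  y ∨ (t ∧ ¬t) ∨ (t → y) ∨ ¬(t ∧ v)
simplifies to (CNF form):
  y ∨ ¬t ∨ ¬v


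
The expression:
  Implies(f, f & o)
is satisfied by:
  {o: True, f: False}
  {f: False, o: False}
  {f: True, o: True}


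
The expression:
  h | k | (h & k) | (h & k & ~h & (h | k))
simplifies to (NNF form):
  h | k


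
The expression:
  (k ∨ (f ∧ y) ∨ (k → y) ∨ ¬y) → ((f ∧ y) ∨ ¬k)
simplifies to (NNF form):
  (f ∧ y) ∨ ¬k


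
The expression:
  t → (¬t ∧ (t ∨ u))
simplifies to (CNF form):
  ¬t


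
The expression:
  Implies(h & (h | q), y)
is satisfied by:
  {y: True, h: False}
  {h: False, y: False}
  {h: True, y: True}


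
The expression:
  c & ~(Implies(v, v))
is never true.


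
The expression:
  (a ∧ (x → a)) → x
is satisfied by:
  {x: True, a: False}
  {a: False, x: False}
  {a: True, x: True}


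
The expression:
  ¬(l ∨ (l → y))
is never true.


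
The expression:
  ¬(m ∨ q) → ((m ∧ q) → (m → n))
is always true.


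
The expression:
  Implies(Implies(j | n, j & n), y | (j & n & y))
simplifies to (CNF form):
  (j | n | y) & (j | y | ~j) & (n | y | ~n) & (y | ~j | ~n)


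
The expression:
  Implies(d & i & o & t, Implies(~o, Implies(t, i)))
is always true.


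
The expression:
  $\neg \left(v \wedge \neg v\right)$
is always true.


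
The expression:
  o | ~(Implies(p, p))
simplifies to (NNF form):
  o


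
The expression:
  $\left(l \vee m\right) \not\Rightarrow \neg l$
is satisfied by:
  {l: True}


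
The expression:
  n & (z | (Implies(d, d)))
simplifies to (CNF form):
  n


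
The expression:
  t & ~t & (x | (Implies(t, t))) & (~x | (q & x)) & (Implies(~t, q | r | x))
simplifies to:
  False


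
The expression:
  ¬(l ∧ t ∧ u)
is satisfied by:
  {l: False, u: False, t: False}
  {t: True, l: False, u: False}
  {u: True, l: False, t: False}
  {t: True, u: True, l: False}
  {l: True, t: False, u: False}
  {t: True, l: True, u: False}
  {u: True, l: True, t: False}


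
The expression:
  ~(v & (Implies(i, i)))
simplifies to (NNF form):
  ~v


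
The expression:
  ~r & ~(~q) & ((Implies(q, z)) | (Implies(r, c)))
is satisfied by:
  {q: True, r: False}


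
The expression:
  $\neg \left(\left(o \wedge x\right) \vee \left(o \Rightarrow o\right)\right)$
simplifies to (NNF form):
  $\text{False}$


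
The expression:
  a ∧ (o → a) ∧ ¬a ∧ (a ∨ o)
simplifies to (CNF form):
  False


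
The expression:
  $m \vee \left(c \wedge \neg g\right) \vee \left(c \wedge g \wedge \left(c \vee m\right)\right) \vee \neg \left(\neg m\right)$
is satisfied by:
  {c: True, m: True}
  {c: True, m: False}
  {m: True, c: False}


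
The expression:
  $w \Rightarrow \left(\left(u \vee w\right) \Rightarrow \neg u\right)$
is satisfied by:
  {w: False, u: False}
  {u: True, w: False}
  {w: True, u: False}


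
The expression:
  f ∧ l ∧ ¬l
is never true.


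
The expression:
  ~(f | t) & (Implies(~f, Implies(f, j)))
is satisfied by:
  {t: False, f: False}


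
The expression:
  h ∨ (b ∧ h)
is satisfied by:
  {h: True}


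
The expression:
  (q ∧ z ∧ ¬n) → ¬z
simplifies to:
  n ∨ ¬q ∨ ¬z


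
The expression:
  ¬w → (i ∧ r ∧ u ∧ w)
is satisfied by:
  {w: True}


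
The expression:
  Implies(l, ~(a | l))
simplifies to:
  ~l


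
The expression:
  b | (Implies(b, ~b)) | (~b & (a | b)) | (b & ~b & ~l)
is always true.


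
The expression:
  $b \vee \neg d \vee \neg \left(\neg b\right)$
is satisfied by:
  {b: True, d: False}
  {d: False, b: False}
  {d: True, b: True}


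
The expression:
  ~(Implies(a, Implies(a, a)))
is never true.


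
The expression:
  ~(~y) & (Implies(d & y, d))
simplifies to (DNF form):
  y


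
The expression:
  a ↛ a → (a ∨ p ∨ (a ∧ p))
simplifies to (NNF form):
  True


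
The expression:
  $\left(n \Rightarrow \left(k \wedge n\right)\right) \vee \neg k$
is always true.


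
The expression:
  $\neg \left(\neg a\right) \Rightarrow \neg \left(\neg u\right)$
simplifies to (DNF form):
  $u \vee \neg a$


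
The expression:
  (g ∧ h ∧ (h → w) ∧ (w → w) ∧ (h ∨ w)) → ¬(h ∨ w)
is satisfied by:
  {h: False, g: False, w: False}
  {w: True, h: False, g: False}
  {g: True, h: False, w: False}
  {w: True, g: True, h: False}
  {h: True, w: False, g: False}
  {w: True, h: True, g: False}
  {g: True, h: True, w: False}


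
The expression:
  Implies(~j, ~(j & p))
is always true.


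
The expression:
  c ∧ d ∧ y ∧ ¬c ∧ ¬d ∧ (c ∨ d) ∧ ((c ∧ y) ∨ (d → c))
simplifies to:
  False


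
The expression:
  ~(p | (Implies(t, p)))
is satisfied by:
  {t: True, p: False}


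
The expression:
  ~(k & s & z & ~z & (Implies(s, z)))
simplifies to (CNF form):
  True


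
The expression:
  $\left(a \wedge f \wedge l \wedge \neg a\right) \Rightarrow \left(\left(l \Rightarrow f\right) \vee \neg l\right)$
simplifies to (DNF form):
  $\text{True}$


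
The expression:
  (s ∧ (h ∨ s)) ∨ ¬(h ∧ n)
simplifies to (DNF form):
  s ∨ ¬h ∨ ¬n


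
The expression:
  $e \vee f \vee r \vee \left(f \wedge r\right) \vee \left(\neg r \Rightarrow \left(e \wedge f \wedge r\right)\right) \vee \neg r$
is always true.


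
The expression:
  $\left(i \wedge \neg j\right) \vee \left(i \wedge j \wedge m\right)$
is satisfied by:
  {i: True, m: True, j: False}
  {i: True, m: False, j: False}
  {i: True, j: True, m: True}


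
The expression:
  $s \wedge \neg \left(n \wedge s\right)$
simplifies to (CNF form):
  $s \wedge \neg n$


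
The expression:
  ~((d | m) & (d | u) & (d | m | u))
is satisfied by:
  {u: False, d: False, m: False}
  {m: True, u: False, d: False}
  {u: True, m: False, d: False}


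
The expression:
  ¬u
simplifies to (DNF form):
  ¬u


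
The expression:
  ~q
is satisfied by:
  {q: False}


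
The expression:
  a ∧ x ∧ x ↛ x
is never true.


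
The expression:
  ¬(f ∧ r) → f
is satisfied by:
  {f: True}


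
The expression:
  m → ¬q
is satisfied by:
  {m: False, q: False}
  {q: True, m: False}
  {m: True, q: False}


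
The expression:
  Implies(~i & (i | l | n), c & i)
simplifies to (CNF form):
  (i | ~l) & (i | ~n)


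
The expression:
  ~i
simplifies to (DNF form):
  ~i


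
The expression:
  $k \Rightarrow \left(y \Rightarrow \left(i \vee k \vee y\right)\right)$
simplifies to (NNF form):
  $\text{True}$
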